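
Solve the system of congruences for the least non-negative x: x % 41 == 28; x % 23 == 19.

From x ≡ 28 (mod 41) write x = 28 + 41t. Substituting into x ≡ 19 (mod 23) gives 41t ≡ 14 (mod 23), and since 18⁻¹ ≡ 9 (mod 23), t ≡ 11. Hence x ≡ 28 + 41·11 = 479 (mod 943).

479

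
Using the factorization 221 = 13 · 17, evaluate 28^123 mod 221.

216

Mod 13: 28 ≡ 2; by Fermat, exponent reduces to 123 mod 12 = 3; 2^3 ≡ 8 (mod 13).
Mod 17: 28 ≡ 11; by Fermat, exponent reduces to 123 mod 16 = 11; 11^11 ≡ 12 (mod 17).
Combine by CRT: x ≡ 8 (mod 13), x ≡ 12 (mod 17) ⇒ x ≡ 216 (mod 221).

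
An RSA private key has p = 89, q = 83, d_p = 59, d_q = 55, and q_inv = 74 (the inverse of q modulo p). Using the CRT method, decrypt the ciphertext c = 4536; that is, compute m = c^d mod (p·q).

1395

m₁ = c^(d_p) mod p: c ≡ 86 (mod 89), and 86^59 mod 89 = 60.
m₂ = c^(d_q) mod q: c ≡ 54 (mod 83), and 54^55 mod 83 = 67.
h = q_inv·(m₁ − m₂) mod p = 74·(60 − 67) mod 89 = 16.
m = m₂ + h·q = 67 + 16·83 = 1395.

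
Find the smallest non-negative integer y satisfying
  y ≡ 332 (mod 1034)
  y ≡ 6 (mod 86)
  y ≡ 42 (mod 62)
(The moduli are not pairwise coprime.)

1121188

Combine the congruences pairwise.
gcd(1034, 86) = 2 and 2 | (6 − 332), so the pair is consistent; merging gives y ≡ 9638 (mod 44462), where 44462 = lcm(1034, 86).
gcd(44462, 62) = 2 and 2 | (42 − 9638), so the pair is consistent; merging gives y ≡ 1121188 (mod 1378322), where 1378322 = lcm(44462, 62).
The solution is unique modulo lcm(1034, 86, 62) = 1378322.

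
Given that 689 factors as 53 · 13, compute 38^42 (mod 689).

Mod 53: 38 ≡ 38; 38^42 ≡ 36 (mod 53).
Mod 13: 38 ≡ 12; by Fermat, exponent reduces to 42 mod 12 = 6; 12^6 ≡ 1 (mod 13).
Combine by CRT: x ≡ 36 (mod 53), x ≡ 1 (mod 13) ⇒ x ≡ 248 (mod 689).

248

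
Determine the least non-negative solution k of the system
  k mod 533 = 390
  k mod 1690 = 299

1989

Combine the congruences pairwise.
gcd(533, 1690) = 13 and 13 | (299 − 390), so the pair is consistent; merging gives k ≡ 1989 (mod 69290), where 69290 = lcm(533, 1690).
The solution is unique modulo lcm(533, 1690) = 69290.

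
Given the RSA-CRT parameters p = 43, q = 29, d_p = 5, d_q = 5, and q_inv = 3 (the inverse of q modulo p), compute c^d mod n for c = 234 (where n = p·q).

1105

m₁ = c^(d_p) mod p: c ≡ 19 (mod 43), and 19^5 mod 43 = 30.
m₂ = c^(d_q) mod q: c ≡ 2 (mod 29), and 2^5 mod 29 = 3.
h = q_inv·(m₁ − m₂) mod p = 3·(30 − 3) mod 43 = 38.
m = m₂ + h·q = 3 + 38·29 = 1105.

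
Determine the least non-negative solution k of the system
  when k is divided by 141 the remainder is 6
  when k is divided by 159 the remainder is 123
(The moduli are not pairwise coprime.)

gcd(141, 159) = 3 and 3 | (123 − 6), so the pair is consistent; merging gives k ≡ 2826 (mod 7473), where 7473 = lcm(141, 159).
The solution is unique modulo lcm(141, 159) = 7473.

2826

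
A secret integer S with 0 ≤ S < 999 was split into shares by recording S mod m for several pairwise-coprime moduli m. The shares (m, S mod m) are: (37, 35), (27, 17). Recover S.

Combine the congruences pairwise.
From S ≡ 35 (mod 37) write S = 35 + 37t. Substituting into S ≡ 17 (mod 27) gives 37t ≡ 9 (mod 27), and since 10⁻¹ ≡ 19 (mod 27), t ≡ 9. Hence S ≡ 35 + 37·9 = 368 (mod 999).

368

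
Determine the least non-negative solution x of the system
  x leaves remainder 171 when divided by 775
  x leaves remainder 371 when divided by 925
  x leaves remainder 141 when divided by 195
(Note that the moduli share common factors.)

Combine the congruences pairwise.
gcd(775, 925) = 25 and 25 | (371 − 171), so the pair is consistent; merging gives x ≡ 8696 (mod 28675), where 28675 = lcm(775, 925).
gcd(28675, 195) = 5 and 5 | (141 − 8696), so the pair is consistent; merging gives x ≡ 639546 (mod 1118325), where 1118325 = lcm(28675, 195).
The solution is unique modulo lcm(775, 925, 195) = 1118325.

639546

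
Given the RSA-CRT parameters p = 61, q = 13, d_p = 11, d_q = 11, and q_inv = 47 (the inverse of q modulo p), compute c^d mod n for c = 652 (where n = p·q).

449

m₁ = c^(d_p) mod p: c ≡ 42 (mod 61), and 42^11 mod 61 = 22.
m₂ = c^(d_q) mod q: c ≡ 2 (mod 13), and 2^11 mod 13 = 7.
h = q_inv·(m₁ − m₂) mod p = 47·(22 − 7) mod 61 = 34.
m = m₂ + h·q = 7 + 34·13 = 449.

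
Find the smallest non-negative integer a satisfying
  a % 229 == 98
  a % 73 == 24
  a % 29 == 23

The moduli are pairwise coprime; N = 229·73·29 = 484793.
N/229 = 2117; 2117 ≡ 56 (mod 229); 56·45 ≡ 1, so inverse 45.
N/73 = 6641; 6641 ≡ 71 (mod 73); 71·36 ≡ 1, so inverse 36.
N/29 = 16717; 16717 ≡ 13 (mod 29); 13·9 ≡ 1, so inverse 9.
a ≡ 98·2117·45 + 24·6641·36 + 23·16717·9 = 18534213.
18534213 mod 484793 = 112079.

112079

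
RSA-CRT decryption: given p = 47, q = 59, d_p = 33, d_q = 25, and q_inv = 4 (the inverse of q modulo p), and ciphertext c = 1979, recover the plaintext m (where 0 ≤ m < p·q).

1633

m₁ = c^(d_p) mod p: c ≡ 5 (mod 47), and 5^33 mod 47 = 35.
m₂ = c^(d_q) mod q: c ≡ 32 (mod 59), and 32^25 mod 59 = 40.
h = q_inv·(m₁ − m₂) mod p = 4·(35 − 40) mod 47 = 27.
m = m₂ + h·q = 40 + 27·59 = 1633.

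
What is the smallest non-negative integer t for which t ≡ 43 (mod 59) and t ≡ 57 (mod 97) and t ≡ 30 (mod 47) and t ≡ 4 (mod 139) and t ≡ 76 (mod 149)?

5150406341

Combine the congruences pairwise.
From t ≡ 43 (mod 59) write t = 43 + 59s. Substituting into t ≡ 57 (mod 97) gives 59s ≡ 14 (mod 97), and since 59⁻¹ ≡ 74 (mod 97), s ≡ 66. Hence t ≡ 43 + 59·66 = 3937 (mod 5723).
From t ≡ 3937 (mod 5723) write t = 3937 + 5723s. Substituting into t ≡ 30 (mod 47) gives 5723s ≡ 41 (mod 47), and since 36⁻¹ ≡ 17 (mod 47), s ≡ 39. Hence t ≡ 3937 + 5723·39 = 227134 (mod 268981).
From t ≡ 227134 (mod 268981) write t = 227134 + 268981s. Substituting into t ≡ 4 (mod 139) gives 268981s ≡ 135 (mod 139), and since 16⁻¹ ≡ 113 (mod 139), s ≡ 104. Hence t ≡ 227134 + 268981·104 = 28201158 (mod 37388359).
From t ≡ 28201158 (mod 37388359) write t = 28201158 + 37388359s. Substituting into t ≡ 76 (mod 149) gives 37388359s ≡ 148 (mod 149), and since 87⁻¹ ≡ 12 (mod 149), s ≡ 137. Hence t ≡ 28201158 + 37388359·137 = 5150406341 (mod 5570865491).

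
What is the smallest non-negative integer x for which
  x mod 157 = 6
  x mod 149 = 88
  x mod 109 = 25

416841

The moduli are pairwise coprime; N = 157·149·109 = 2549837.
N/157 = 16241; 16241 ≡ 70 (mod 157); 70·83 ≡ 1, so inverse 83.
N/149 = 17113; 17113 ≡ 127 (mod 149); 127·88 ≡ 1, so inverse 88.
N/109 = 23393; 23393 ≡ 67 (mod 109); 67·96 ≡ 1, so inverse 96.
x ≡ 6·16241·83 + 88·17113·88 + 25·23393·96 = 196754290.
196754290 mod 2549837 = 416841.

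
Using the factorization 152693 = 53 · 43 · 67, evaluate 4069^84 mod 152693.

16943

Mod 53: 4069 ≡ 41; by Fermat, exponent reduces to 84 mod 52 = 32; 41^32 ≡ 36 (mod 53).
Mod 43: 4069 ≡ 27; since 42 | 84, by Fermat 27^84 ≡ 1 (mod 43).
Mod 67: 4069 ≡ 49; by Fermat, exponent reduces to 84 mod 66 = 18; 49^18 ≡ 59 (mod 67).
Combine by CRT: x ≡ 36 (mod 53), x ≡ 1 (mod 43), x ≡ 59 (mod 67) ⇒ x ≡ 16943 (mod 152693).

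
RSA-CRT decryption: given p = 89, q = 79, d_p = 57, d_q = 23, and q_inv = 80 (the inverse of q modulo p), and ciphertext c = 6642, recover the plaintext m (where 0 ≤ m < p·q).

825

m₁ = c^(d_p) mod p: c ≡ 56 (mod 89), and 56^57 mod 89 = 24.
m₂ = c^(d_q) mod q: c ≡ 6 (mod 79), and 6^23 mod 79 = 35.
h = q_inv·(m₁ − m₂) mod p = 80·(24 − 35) mod 89 = 10.
m = m₂ + h·q = 35 + 10·79 = 825.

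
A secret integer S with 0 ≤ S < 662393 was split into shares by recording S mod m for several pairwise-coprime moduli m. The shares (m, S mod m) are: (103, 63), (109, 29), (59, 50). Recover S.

139113

The moduli are pairwise coprime; N = 103·109·59 = 662393.
N/103 = 6431; 6431 ≡ 45 (mod 103); 45·87 ≡ 1, so inverse 87.
N/109 = 6077; 6077 ≡ 82 (mod 109); 82·4 ≡ 1, so inverse 4.
N/59 = 11227; 11227 ≡ 17 (mod 59); 17·7 ≡ 1, so inverse 7.
S ≡ 63·6431·87 + 29·6077·4 + 50·11227·7 = 39882693.
39882693 mod 662393 = 139113.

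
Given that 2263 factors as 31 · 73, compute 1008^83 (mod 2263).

Mod 31: 1008 ≡ 16; by Fermat, exponent reduces to 83 mod 30 = 23; 16^23 ≡ 4 (mod 31).
Mod 73: 1008 ≡ 59; by Fermat, exponent reduces to 83 mod 72 = 11; 59^11 ≡ 11 (mod 73).
Combine by CRT: x ≡ 4 (mod 31), x ≡ 11 (mod 73) ⇒ x ≡ 376 (mod 2263).

376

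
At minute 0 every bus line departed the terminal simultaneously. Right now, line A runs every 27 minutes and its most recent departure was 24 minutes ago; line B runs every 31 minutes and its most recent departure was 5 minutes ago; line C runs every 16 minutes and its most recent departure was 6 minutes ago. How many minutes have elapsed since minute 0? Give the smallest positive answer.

2454

Combine the congruences pairwise.
From t ≡ 24 (mod 27) write t = 24 + 27s. Substituting into t ≡ 5 (mod 31) gives 27s ≡ 12 (mod 31), and since 27⁻¹ ≡ 23 (mod 31), s ≡ 28. Hence t ≡ 24 + 27·28 = 780 (mod 837).
From t ≡ 780 (mod 837) write t = 780 + 837s. Substituting into t ≡ 6 (mod 16) gives 837s ≡ 10 (mod 16), and since 5⁻¹ ≡ 13 (mod 16), s ≡ 2. Hence t ≡ 780 + 837·2 = 2454 (mod 13392).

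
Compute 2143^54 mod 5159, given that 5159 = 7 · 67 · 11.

Mod 7: 2143 ≡ 1; since 6 | 54, by Fermat 1^54 ≡ 1 (mod 7).
Mod 67: 2143 ≡ 66; 66^54 ≡ 1 (mod 67).
Mod 11: 2143 ≡ 9; by Fermat, exponent reduces to 54 mod 10 = 4; 9^4 ≡ 5 (mod 11).
Combine by CRT: x ≡ 1 (mod 7), x ≡ 1 (mod 67), x ≡ 5 (mod 11) ⇒ x ≡ 4691 (mod 5159).

4691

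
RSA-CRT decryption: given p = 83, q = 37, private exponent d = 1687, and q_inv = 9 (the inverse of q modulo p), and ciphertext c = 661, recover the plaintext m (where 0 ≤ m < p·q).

1678

d_p = d mod (p−1) = 1687 mod 82 = 47; d_q = d mod (q−1) = 31.
m₁ = c^(d_p) mod p: c ≡ 80 (mod 83), and 80^47 mod 83 = 18.
m₂ = c^(d_q) mod q: c ≡ 32 (mod 37), and 32^31 mod 37 = 13.
h = q_inv·(m₁ − m₂) mod p = 9·(18 − 13) mod 83 = 45.
m = m₂ + h·q = 13 + 45·37 = 1678.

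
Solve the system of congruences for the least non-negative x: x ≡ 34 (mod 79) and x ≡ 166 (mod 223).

7302

Combine the congruences pairwise.
From x ≡ 34 (mod 79) write x = 34 + 79t. Substituting into x ≡ 166 (mod 223) gives 79t ≡ 132 (mod 223), and since 79⁻¹ ≡ 48 (mod 223), t ≡ 92. Hence x ≡ 34 + 79·92 = 7302 (mod 17617).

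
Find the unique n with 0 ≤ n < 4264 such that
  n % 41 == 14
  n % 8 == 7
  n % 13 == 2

1367

The moduli are pairwise coprime; M = 41·8·13 = 4264.
M/41 = 104; 104 ≡ 22 (mod 41); 22·28 ≡ 1, so inverse 28.
M/8 = 533; 533 ≡ 5 (mod 8); 5·5 ≡ 1, so inverse 5.
M/13 = 328; 328 ≡ 3 (mod 13); 3·9 ≡ 1, so inverse 9.
n ≡ 14·104·28 + 7·533·5 + 2·328·9 = 65327.
65327 mod 4264 = 1367.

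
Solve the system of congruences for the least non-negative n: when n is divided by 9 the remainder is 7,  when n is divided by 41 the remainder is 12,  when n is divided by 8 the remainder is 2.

From n ≡ 7 (mod 9) write n = 7 + 9t. Substituting into n ≡ 12 (mod 41) gives 9t ≡ 5 (mod 41), and since 9⁻¹ ≡ 32 (mod 41), t ≡ 37. Hence n ≡ 7 + 9·37 = 340 (mod 369).
From n ≡ 340 (mod 369) write n = 340 + 369t. Substituting into n ≡ 2 (mod 8) gives 369t ≡ 6 (mod 8), and since 1⁻¹ ≡ 1 (mod 8), t ≡ 6. Hence n ≡ 340 + 369·6 = 2554 (mod 2952).

2554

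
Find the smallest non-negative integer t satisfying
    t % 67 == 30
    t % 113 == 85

1102

From t ≡ 30 (mod 67) write t = 30 + 67s. Substituting into t ≡ 85 (mod 113) gives 67s ≡ 55 (mod 113), and since 67⁻¹ ≡ 27 (mod 113), s ≡ 16. Hence t ≡ 30 + 67·16 = 1102 (mod 7571).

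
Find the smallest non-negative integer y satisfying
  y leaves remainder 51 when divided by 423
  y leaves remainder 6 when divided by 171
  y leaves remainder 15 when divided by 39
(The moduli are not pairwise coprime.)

gcd(423, 171) = 9 and 9 | (6 − 51), so the pair is consistent; merging gives y ≡ 4281 (mod 8037), where 8037 = lcm(423, 171).
gcd(8037, 39) = 3 and 3 | (15 − 4281), so the pair is consistent; merging gives y ≡ 68577 (mod 104481), where 104481 = lcm(8037, 39).
The solution is unique modulo lcm(423, 171, 39) = 104481.

68577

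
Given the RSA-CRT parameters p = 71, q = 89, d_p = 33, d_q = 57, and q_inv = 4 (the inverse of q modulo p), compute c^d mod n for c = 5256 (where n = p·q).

m₁ = c^(d_p) mod p: c ≡ 2 (mod 71), and 2^33 mod 71 = 18.
m₂ = c^(d_q) mod q: c ≡ 5 (mod 89), and 5^57 mod 89 = 40.
h = q_inv·(m₁ − m₂) mod p = 4·(18 − 40) mod 71 = 54.
m = m₂ + h·q = 40 + 54·89 = 4846.

4846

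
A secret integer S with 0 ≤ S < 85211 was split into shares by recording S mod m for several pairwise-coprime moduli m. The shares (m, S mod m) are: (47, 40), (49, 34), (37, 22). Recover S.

The moduli are pairwise coprime; N = 47·49·37 = 85211.
N/47 = 1813; 1813 ≡ 27 (mod 47); 27·7 ≡ 1, so inverse 7.
N/49 = 1739; 1739 ≡ 24 (mod 49); 24·47 ≡ 1, so inverse 47.
N/37 = 2303; 2303 ≡ 9 (mod 37); 9·33 ≡ 1, so inverse 33.
S ≡ 40·1813·7 + 34·1739·47 + 22·2303·33 = 4958540.
4958540 mod 85211 = 16302.

16302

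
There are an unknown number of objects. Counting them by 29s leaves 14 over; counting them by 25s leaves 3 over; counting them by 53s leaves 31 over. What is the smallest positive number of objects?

33103

The moduli are pairwise coprime; M = 29·25·53 = 38425.
M/29 = 1325; 1325 ≡ 20 (mod 29); 20·16 ≡ 1, so inverse 16.
M/25 = 1537; 1537 ≡ 12 (mod 25); 12·23 ≡ 1, so inverse 23.
M/53 = 725; 725 ≡ 36 (mod 53); 36·28 ≡ 1, so inverse 28.
N ≡ 14·1325·16 + 3·1537·23 + 31·725·28 = 1032153.
1032153 mod 38425 = 33103.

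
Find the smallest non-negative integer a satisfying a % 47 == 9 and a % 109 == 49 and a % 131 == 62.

62942

Combine the congruences pairwise.
From a ≡ 9 (mod 47) write a = 9 + 47t. Substituting into a ≡ 49 (mod 109) gives 47t ≡ 40 (mod 109), and since 47⁻¹ ≡ 58 (mod 109), t ≡ 31. Hence a ≡ 9 + 47·31 = 1466 (mod 5123).
From a ≡ 1466 (mod 5123) write a = 1466 + 5123t. Substituting into a ≡ 62 (mod 131) gives 5123t ≡ 37 (mod 131), and since 14⁻¹ ≡ 103 (mod 131), t ≡ 12. Hence a ≡ 1466 + 5123·12 = 62942 (mod 671113).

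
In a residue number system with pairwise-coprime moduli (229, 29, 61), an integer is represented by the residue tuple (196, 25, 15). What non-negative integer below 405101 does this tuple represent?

From x ≡ 196 (mod 229) write x = 196 + 229t. Substituting into x ≡ 25 (mod 29) gives 229t ≡ 3 (mod 29), and since 26⁻¹ ≡ 19 (mod 29), t ≡ 28. Hence x ≡ 196 + 229·28 = 6608 (mod 6641).
From x ≡ 6608 (mod 6641) write x = 6608 + 6641t. Substituting into x ≡ 15 (mod 61) gives 6641t ≡ 56 (mod 61), and since 53⁻¹ ≡ 38 (mod 61), t ≡ 54. Hence x ≡ 6608 + 6641·54 = 365222 (mod 405101).

365222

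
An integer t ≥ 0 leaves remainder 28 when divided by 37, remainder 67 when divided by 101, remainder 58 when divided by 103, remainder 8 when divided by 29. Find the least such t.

1743024

The moduli are pairwise coprime; N = 37·101·103·29 = 11162419.
N/37 = 301687; 301687 ≡ 26 (mod 37); 26·10 ≡ 1, so inverse 10.
N/101 = 110519; 110519 ≡ 25 (mod 101); 25·97 ≡ 1, so inverse 97.
N/103 = 108373; 108373 ≡ 17 (mod 103); 17·97 ≡ 1, so inverse 97.
N/29 = 384911; 384911 ≡ 23 (mod 29); 23·24 ≡ 1, so inverse 24.
t ≡ 28·301687·10 + 67·110519·97 + 58·108373·97 + 8·384911·24 = 1486344751.
1486344751 mod 11162419 = 1743024.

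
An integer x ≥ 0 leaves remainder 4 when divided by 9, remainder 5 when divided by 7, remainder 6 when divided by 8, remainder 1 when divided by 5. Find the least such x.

166

From x ≡ 4 (mod 9) write x = 4 + 9t. Substituting into x ≡ 5 (mod 7) gives 9t ≡ 1 (mod 7), and since 2⁻¹ ≡ 4 (mod 7), t ≡ 4. Hence x ≡ 4 + 9·4 = 40 (mod 63).
From x ≡ 40 (mod 63) write x = 40 + 63t. Substituting into x ≡ 6 (mod 8) gives 63t ≡ 6 (mod 8), and since 7⁻¹ ≡ 7 (mod 8), t ≡ 2. Hence x ≡ 40 + 63·2 = 166 (mod 504).
From x ≡ 166 (mod 504) write x = 166 + 504t. Substituting into x ≡ 1 (mod 5) gives 504t ≡ 0 (mod 5), and since 4⁻¹ ≡ 4 (mod 5), t ≡ 0. Hence x ≡ 166 + 504·0 = 166 (mod 2520).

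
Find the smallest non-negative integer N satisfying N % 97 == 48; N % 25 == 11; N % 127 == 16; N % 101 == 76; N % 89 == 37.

540411686

The moduli are pairwise coprime; M = 97·25·127·101·89 = 2768387275.
M/97 = 28540075; 28540075 ≡ 56 (mod 97); 56·26 ≡ 1, so inverse 26.
M/25 = 110735491; 110735491 ≡ 16 (mod 25); 16·11 ≡ 1, so inverse 11.
M/127 = 21798325; 21798325 ≡ 45 (mod 127); 45·48 ≡ 1, so inverse 48.
M/101 = 27409775; 27409775 ≡ 92 (mod 101); 92·56 ≡ 1, so inverse 56.
M/89 = 31105475; 31105475 ≡ 64 (mod 89); 64·32 ≡ 1, so inverse 32.
N ≡ 48·28540075·26 + 11·110735491·11 + 16·21798325·48 + 76·27409775·56 + 37·31105475·32 = 219243006411.
219243006411 mod 2768387275 = 540411686.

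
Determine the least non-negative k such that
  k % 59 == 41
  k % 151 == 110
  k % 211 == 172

Combine the congruences pairwise.
From k ≡ 41 (mod 59) write k = 41 + 59t. Substituting into k ≡ 110 (mod 151) gives 59t ≡ 69 (mod 151), and since 59⁻¹ ≡ 64 (mod 151), t ≡ 37. Hence k ≡ 41 + 59·37 = 2224 (mod 8909).
From k ≡ 2224 (mod 8909) write k = 2224 + 8909t. Substituting into k ≡ 172 (mod 211) gives 8909t ≡ 58 (mod 211), and since 47⁻¹ ≡ 9 (mod 211), t ≡ 100. Hence k ≡ 2224 + 8909·100 = 893124 (mod 1879799).

893124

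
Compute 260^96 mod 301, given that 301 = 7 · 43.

Mod 7: 260 ≡ 1; since 6 | 96, by Fermat 1^96 ≡ 1 (mod 7).
Mod 43: 260 ≡ 2; by Fermat, exponent reduces to 96 mod 42 = 12; 2^12 ≡ 11 (mod 43).
Combine by CRT: x ≡ 1 (mod 7), x ≡ 11 (mod 43) ⇒ x ≡ 183 (mod 301).

183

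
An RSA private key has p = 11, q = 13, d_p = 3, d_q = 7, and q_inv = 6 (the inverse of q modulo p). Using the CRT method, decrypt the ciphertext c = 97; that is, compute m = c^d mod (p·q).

m₁ = c^(d_p) mod p: c ≡ 9 (mod 11), and 9^3 mod 11 = 3.
m₂ = c^(d_q) mod q: c ≡ 6 (mod 13), and 6^7 mod 13 = 7.
h = q_inv·(m₁ − m₂) mod p = 6·(3 − 7) mod 11 = 9.
m = m₂ + h·q = 7 + 9·13 = 124.

124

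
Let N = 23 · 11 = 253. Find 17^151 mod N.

28

Mod 23: 17 ≡ 17; by Fermat, exponent reduces to 151 mod 22 = 19; 17^19 ≡ 5 (mod 23).
Mod 11: 17 ≡ 6; by Fermat, exponent reduces to 151 mod 10 = 1; 6^1 ≡ 6 (mod 11).
Combine by CRT: x ≡ 5 (mod 23), x ≡ 6 (mod 11) ⇒ x ≡ 28 (mod 253).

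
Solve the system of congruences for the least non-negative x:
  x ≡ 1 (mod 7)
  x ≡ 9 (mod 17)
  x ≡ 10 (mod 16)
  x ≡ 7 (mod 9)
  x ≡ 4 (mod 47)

The moduli are pairwise coprime; N = 7·17·16·9·47 = 805392.
N/7 = 115056; 115056 ≡ 4 (mod 7); 4·2 ≡ 1, so inverse 2.
N/17 = 47376; 47376 ≡ 14 (mod 17); 14·11 ≡ 1, so inverse 11.
N/16 = 50337; 50337 ≡ 1 (mod 16), inverse 1.
N/9 = 89488; 89488 ≡ 1 (mod 9), inverse 1.
N/47 = 17136; 17136 ≡ 28 (mod 47); 28·42 ≡ 1, so inverse 42.
x ≡ 1·115056·2 + 9·47376·11 + 10·50337·1 + 7·89488·1 + 4·17136·42 = 8928970.
8928970 mod 805392 = 69658.

69658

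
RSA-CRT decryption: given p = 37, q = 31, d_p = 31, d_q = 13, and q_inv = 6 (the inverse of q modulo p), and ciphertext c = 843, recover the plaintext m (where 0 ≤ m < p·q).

378

m₁ = c^(d_p) mod p: c ≡ 29 (mod 37), and 29^31 mod 37 = 8.
m₂ = c^(d_q) mod q: c ≡ 6 (mod 31), and 6^13 mod 31 = 6.
h = q_inv·(m₁ − m₂) mod p = 6·(8 − 6) mod 37 = 12.
m = m₂ + h·q = 6 + 12·31 = 378.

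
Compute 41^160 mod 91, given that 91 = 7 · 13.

Mod 7: 41 ≡ 6; by Fermat, exponent reduces to 160 mod 6 = 4; 6^4 ≡ 1 (mod 7).
Mod 13: 41 ≡ 2; by Fermat, exponent reduces to 160 mod 12 = 4; 2^4 ≡ 3 (mod 13).
Combine by CRT: x ≡ 1 (mod 7), x ≡ 3 (mod 13) ⇒ x ≡ 29 (mod 91).

29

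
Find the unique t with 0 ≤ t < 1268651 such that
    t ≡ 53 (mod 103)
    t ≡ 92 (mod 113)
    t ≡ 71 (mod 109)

The moduli are pairwise coprime; N = 103·113·109 = 1268651.
N/103 = 12317; 12317 ≡ 60 (mod 103); 60·91 ≡ 1, so inverse 91.
N/113 = 11227; 11227 ≡ 40 (mod 113); 40·65 ≡ 1, so inverse 65.
N/109 = 11639; 11639 ≡ 85 (mod 109); 85·59 ≡ 1, so inverse 59.
t ≡ 53·12317·91 + 92·11227·65 + 71·11639·59 = 175298122.
175298122 mod 1268651 = 224284.

224284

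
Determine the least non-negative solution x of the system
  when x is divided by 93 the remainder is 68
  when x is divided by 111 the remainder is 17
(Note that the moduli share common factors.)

905

gcd(93, 111) = 3 and 3 | (17 − 68), so the pair is consistent; merging gives x ≡ 905 (mod 3441), where 3441 = lcm(93, 111).
The solution is unique modulo lcm(93, 111) = 3441.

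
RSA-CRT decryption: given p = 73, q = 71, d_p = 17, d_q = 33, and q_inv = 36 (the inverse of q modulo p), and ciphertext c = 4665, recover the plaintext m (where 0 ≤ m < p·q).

90

m₁ = c^(d_p) mod p: c ≡ 66 (mod 73), and 66^17 mod 73 = 17.
m₂ = c^(d_q) mod q: c ≡ 50 (mod 71), and 50^33 mod 71 = 19.
h = q_inv·(m₁ − m₂) mod p = 36·(17 − 19) mod 73 = 1.
m = m₂ + h·q = 19 + 1·71 = 90.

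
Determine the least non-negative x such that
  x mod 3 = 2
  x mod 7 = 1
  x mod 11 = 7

The moduli are pairwise coprime; N = 3·7·11 = 231.
N/3 = 77; 77 ≡ 2 (mod 3); 2·2 ≡ 1, so inverse 2.
N/7 = 33; 33 ≡ 5 (mod 7); 5·3 ≡ 1, so inverse 3.
N/11 = 21; 21 ≡ 10 (mod 11); 10·10 ≡ 1, so inverse 10.
x ≡ 2·77·2 + 1·33·3 + 7·21·10 = 1877.
1877 mod 231 = 29.

29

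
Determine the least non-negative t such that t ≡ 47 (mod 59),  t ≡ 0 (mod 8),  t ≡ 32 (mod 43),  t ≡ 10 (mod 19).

From t ≡ 47 (mod 59) write t = 47 + 59s. Substituting into t ≡ 0 (mod 8) gives 59s ≡ 1 (mod 8), and since 3⁻¹ ≡ 3 (mod 8), s ≡ 3. Hence t ≡ 47 + 59·3 = 224 (mod 472).
From t ≡ 224 (mod 472) write t = 224 + 472s. Substituting into t ≡ 32 (mod 43) gives 472s ≡ 23 (mod 43), and since 42⁻¹ ≡ 42 (mod 43), s ≡ 20. Hence t ≡ 224 + 472·20 = 9664 (mod 20296).
From t ≡ 9664 (mod 20296) write t = 9664 + 20296s. Substituting into t ≡ 10 (mod 19) gives 20296s ≡ 17 (mod 19), and since 4⁻¹ ≡ 5 (mod 19), s ≡ 9. Hence t ≡ 9664 + 20296·9 = 192328 (mod 385624).

192328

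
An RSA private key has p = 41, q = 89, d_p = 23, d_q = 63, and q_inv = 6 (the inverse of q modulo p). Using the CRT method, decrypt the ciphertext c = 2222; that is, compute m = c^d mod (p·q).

143

m₁ = c^(d_p) mod p: c ≡ 8 (mod 41), and 8^23 mod 41 = 20.
m₂ = c^(d_q) mod q: c ≡ 86 (mod 89), and 86^63 mod 89 = 54.
h = q_inv·(m₁ − m₂) mod p = 6·(20 − 54) mod 41 = 1.
m = m₂ + h·q = 54 + 1·89 = 143.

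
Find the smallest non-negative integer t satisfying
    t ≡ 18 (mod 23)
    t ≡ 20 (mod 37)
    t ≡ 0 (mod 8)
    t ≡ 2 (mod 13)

The moduli are pairwise coprime; N = 23·37·8·13 = 88504.
N/23 = 3848; 3848 ≡ 7 (mod 23); 7·10 ≡ 1, so inverse 10.
N/37 = 2392; 2392 ≡ 24 (mod 37); 24·17 ≡ 1, so inverse 17.
N/8 = 11063; 11063 ≡ 7 (mod 8); 7·7 ≡ 1, so inverse 7.
N/13 = 6808; 6808 ≡ 9 (mod 13); 9·3 ≡ 1, so inverse 3.
t ≡ 18·3848·10 + 20·2392·17 + 0·11063·7 + 2·6808·3 = 1546768.
1546768 mod 88504 = 42200.

42200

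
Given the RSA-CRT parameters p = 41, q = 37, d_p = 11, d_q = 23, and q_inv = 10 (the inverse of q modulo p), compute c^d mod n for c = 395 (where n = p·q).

m₁ = c^(d_p) mod p: c ≡ 26 (mod 41), and 26^11 mod 41 = 12.
m₂ = c^(d_q) mod q: c ≡ 25 (mod 37), and 25^23 mod 37 = 30.
h = q_inv·(m₁ − m₂) mod p = 10·(12 − 30) mod 41 = 25.
m = m₂ + h·q = 30 + 25·37 = 955.

955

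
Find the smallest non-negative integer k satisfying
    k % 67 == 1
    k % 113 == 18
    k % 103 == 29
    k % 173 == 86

Combine the congruences pairwise.
From k ≡ 1 (mod 67) write k = 1 + 67t. Substituting into k ≡ 18 (mod 113) gives 67t ≡ 17 (mod 113), and since 67⁻¹ ≡ 27 (mod 113), t ≡ 7. Hence k ≡ 1 + 67·7 = 470 (mod 7571).
From k ≡ 470 (mod 7571) write k = 470 + 7571t. Substituting into k ≡ 29 (mod 103) gives 7571t ≡ 74 (mod 103), and since 52⁻¹ ≡ 2 (mod 103), t ≡ 45. Hence k ≡ 470 + 7571·45 = 341165 (mod 779813).
From k ≡ 341165 (mod 779813) write k = 341165 + 779813t. Substituting into k ≡ 86 (mod 173) gives 779813t ≡ 77 (mod 173), and since 102⁻¹ ≡ 134 (mod 173), t ≡ 111. Hence k ≡ 341165 + 779813·111 = 86900408 (mod 134907649).

86900408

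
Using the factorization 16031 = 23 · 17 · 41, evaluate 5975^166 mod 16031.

Mod 23: 5975 ≡ 18; by Fermat, exponent reduces to 166 mod 22 = 12; 18^12 ≡ 18 (mod 23).
Mod 17: 5975 ≡ 8; by Fermat, exponent reduces to 166 mod 16 = 6; 8^6 ≡ 4 (mod 17).
Mod 41: 5975 ≡ 30; by Fermat, exponent reduces to 166 mod 40 = 6; 30^6 ≡ 33 (mod 41).
Combine by CRT: x ≡ 18 (mod 23), x ≡ 4 (mod 17), x ≡ 33 (mod 41) ⇒ x ≡ 14301 (mod 16031).

14301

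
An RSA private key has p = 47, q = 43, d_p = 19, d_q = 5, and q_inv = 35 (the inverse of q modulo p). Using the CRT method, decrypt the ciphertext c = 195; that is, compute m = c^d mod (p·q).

576

m₁ = c^(d_p) mod p: c ≡ 7 (mod 47), and 7^19 mod 47 = 12.
m₂ = c^(d_q) mod q: c ≡ 23 (mod 43), and 23^5 mod 43 = 17.
h = q_inv·(m₁ − m₂) mod p = 35·(12 − 17) mod 47 = 13.
m = m₂ + h·q = 17 + 13·43 = 576.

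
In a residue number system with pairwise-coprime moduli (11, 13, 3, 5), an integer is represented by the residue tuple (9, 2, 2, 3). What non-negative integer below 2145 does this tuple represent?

548

From x ≡ 9 (mod 11) write x = 9 + 11t. Substituting into x ≡ 2 (mod 13) gives 11t ≡ 6 (mod 13), and since 11⁻¹ ≡ 6 (mod 13), t ≡ 10. Hence x ≡ 9 + 11·10 = 119 (mod 143).
From x ≡ 119 (mod 143) write x = 119 + 143t. Substituting into x ≡ 2 (mod 3) gives 143t ≡ 0 (mod 3), and since 2⁻¹ ≡ 2 (mod 3), t ≡ 0. Hence x ≡ 119 + 143·0 = 119 (mod 429).
From x ≡ 119 (mod 429) write x = 119 + 429t. Substituting into x ≡ 3 (mod 5) gives 429t ≡ 4 (mod 5), and since 4⁻¹ ≡ 4 (mod 5), t ≡ 1. Hence x ≡ 119 + 429·1 = 548 (mod 2145).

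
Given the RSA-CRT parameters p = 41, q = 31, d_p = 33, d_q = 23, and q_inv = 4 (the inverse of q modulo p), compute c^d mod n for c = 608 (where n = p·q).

381

m₁ = c^(d_p) mod p: c ≡ 34 (mod 41), and 34^33 mod 41 = 12.
m₂ = c^(d_q) mod q: c ≡ 19 (mod 31), and 19^23 mod 31 = 9.
h = q_inv·(m₁ − m₂) mod p = 4·(12 − 9) mod 41 = 12.
m = m₂ + h·q = 9 + 12·31 = 381.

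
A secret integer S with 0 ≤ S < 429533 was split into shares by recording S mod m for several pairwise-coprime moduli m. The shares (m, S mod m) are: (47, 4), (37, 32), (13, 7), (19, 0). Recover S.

394193

The moduli are pairwise coprime; N = 47·37·13·19 = 429533.
N/47 = 9139; 9139 ≡ 21 (mod 47); 21·9 ≡ 1, so inverse 9.
N/37 = 11609; 11609 ≡ 28 (mod 37); 28·4 ≡ 1, so inverse 4.
N/13 = 33041; 33041 ≡ 8 (mod 13); 8·5 ≡ 1, so inverse 5.
N/19 = 22607; 22607 ≡ 16 (mod 19); 16·6 ≡ 1, so inverse 6.
S ≡ 4·9139·9 + 32·11609·4 + 7·33041·5 + 0·22607·6 = 2971391.
2971391 mod 429533 = 394193.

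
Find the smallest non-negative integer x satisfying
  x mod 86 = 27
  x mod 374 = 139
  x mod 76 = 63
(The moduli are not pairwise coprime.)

gcd(86, 374) = 2 and 2 | (139 − 27), so the pair is consistent; merging gives x ≡ 887 (mod 16082), where 16082 = lcm(86, 374).
gcd(16082, 76) = 2 and 2 | (63 − 887), so the pair is consistent; merging gives x ≡ 483347 (mod 611116), where 611116 = lcm(16082, 76).
The solution is unique modulo lcm(86, 374, 76) = 611116.

483347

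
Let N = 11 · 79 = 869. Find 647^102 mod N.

125

Mod 11: 647 ≡ 9; by Fermat, exponent reduces to 102 mod 10 = 2; 9^2 ≡ 4 (mod 11).
Mod 79: 647 ≡ 15; by Fermat, exponent reduces to 102 mod 78 = 24; 15^24 ≡ 46 (mod 79).
Combine by CRT: x ≡ 4 (mod 11), x ≡ 46 (mod 79) ⇒ x ≡ 125 (mod 869).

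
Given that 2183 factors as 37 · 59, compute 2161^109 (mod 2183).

Mod 37: 2161 ≡ 15; by Fermat, exponent reduces to 109 mod 36 = 1; 15^1 ≡ 15 (mod 37).
Mod 59: 2161 ≡ 37; by Fermat, exponent reduces to 109 mod 58 = 51; 37^51 ≡ 56 (mod 59).
Combine by CRT: x ≡ 15 (mod 37), x ≡ 56 (mod 59) ⇒ x ≡ 1236 (mod 2183).

1236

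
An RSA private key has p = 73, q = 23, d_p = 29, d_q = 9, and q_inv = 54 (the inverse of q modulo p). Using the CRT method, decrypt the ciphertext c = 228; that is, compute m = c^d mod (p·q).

868

m₁ = c^(d_p) mod p: c ≡ 9 (mod 73), and 9^29 mod 73 = 65.
m₂ = c^(d_q) mod q: c ≡ 21 (mod 23), and 21^9 mod 23 = 17.
h = q_inv·(m₁ − m₂) mod p = 54·(65 − 17) mod 73 = 37.
m = m₂ + h·q = 17 + 37·23 = 868.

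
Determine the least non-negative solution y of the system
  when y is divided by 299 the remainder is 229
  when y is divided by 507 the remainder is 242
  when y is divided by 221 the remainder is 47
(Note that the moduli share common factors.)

145244

gcd(299, 507) = 13 and 13 | (242 − 229), so the pair is consistent; merging gives y ≡ 5312 (mod 11661), where 11661 = lcm(299, 507).
gcd(11661, 221) = 13 and 13 | (47 − 5312), so the pair is consistent; merging gives y ≡ 145244 (mod 198237), where 198237 = lcm(11661, 221).
The solution is unique modulo lcm(299, 507, 221) = 198237.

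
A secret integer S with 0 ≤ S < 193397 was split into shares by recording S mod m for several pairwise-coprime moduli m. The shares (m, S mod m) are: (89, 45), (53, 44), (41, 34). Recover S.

143780

From S ≡ 45 (mod 89) write S = 45 + 89t. Substituting into S ≡ 44 (mod 53) gives 89t ≡ 52 (mod 53), and since 36⁻¹ ≡ 28 (mod 53), t ≡ 25. Hence S ≡ 45 + 89·25 = 2270 (mod 4717).
From S ≡ 2270 (mod 4717) write S = 2270 + 4717t. Substituting into S ≡ 34 (mod 41) gives 4717t ≡ 19 (mod 41), and since 2⁻¹ ≡ 21 (mod 41), t ≡ 30. Hence S ≡ 2270 + 4717·30 = 143780 (mod 193397).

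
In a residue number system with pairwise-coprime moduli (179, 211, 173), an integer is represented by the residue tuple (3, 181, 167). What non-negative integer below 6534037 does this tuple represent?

572624

From x ≡ 3 (mod 179) write x = 3 + 179t. Substituting into x ≡ 181 (mod 211) gives 179t ≡ 178 (mod 211), and since 179⁻¹ ≡ 178 (mod 211), t ≡ 34. Hence x ≡ 3 + 179·34 = 6089 (mod 37769).
From x ≡ 6089 (mod 37769) write x = 6089 + 37769t. Substituting into x ≡ 167 (mod 173) gives 37769t ≡ 133 (mod 173), and since 55⁻¹ ≡ 151 (mod 173), t ≡ 15. Hence x ≡ 6089 + 37769·15 = 572624 (mod 6534037).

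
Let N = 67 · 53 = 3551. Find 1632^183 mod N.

360

Mod 67: 1632 ≡ 24; by Fermat, exponent reduces to 183 mod 66 = 51; 24^51 ≡ 25 (mod 67).
Mod 53: 1632 ≡ 42; by Fermat, exponent reduces to 183 mod 52 = 27; 42^27 ≡ 42 (mod 53).
Combine by CRT: x ≡ 25 (mod 67), x ≡ 42 (mod 53) ⇒ x ≡ 360 (mod 3551).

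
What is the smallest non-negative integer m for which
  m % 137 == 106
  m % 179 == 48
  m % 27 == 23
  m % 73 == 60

The moduli are pairwise coprime; N = 137·179·27·73 = 48334833.
N/137 = 352809; 352809 ≡ 34 (mod 137); 34·133 ≡ 1, so inverse 133.
N/179 = 270027; 270027 ≡ 95 (mod 179); 95·49 ≡ 1, so inverse 49.
N/27 = 1790179; 1790179 ≡ 25 (mod 27); 25·13 ≡ 1, so inverse 13.
N/73 = 662121; 662121 ≡ 11 (mod 73); 11·20 ≡ 1, so inverse 20.
m ≡ 106·352809·133 + 48·270027·49 + 23·1790179·13 + 60·662121·20 = 6938813507.
6938813507 mod 48334833 = 26932388.

26932388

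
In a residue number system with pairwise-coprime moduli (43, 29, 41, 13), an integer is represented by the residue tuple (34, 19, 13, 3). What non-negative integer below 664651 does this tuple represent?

497630

From x ≡ 34 (mod 43) write x = 34 + 43t. Substituting into x ≡ 19 (mod 29) gives 43t ≡ 14 (mod 29), and since 14⁻¹ ≡ 27 (mod 29), t ≡ 1. Hence x ≡ 34 + 43·1 = 77 (mod 1247).
From x ≡ 77 (mod 1247) write x = 77 + 1247t. Substituting into x ≡ 13 (mod 41) gives 1247t ≡ 18 (mod 41), and since 17⁻¹ ≡ 29 (mod 41), t ≡ 30. Hence x ≡ 77 + 1247·30 = 37487 (mod 51127).
From x ≡ 37487 (mod 51127) write x = 37487 + 51127t. Substituting into x ≡ 3 (mod 13) gives 51127t ≡ 8 (mod 13), and since 11⁻¹ ≡ 6 (mod 13), t ≡ 9. Hence x ≡ 37487 + 51127·9 = 497630 (mod 664651).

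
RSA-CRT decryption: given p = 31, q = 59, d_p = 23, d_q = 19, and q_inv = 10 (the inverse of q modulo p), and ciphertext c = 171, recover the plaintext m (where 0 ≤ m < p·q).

m₁ = c^(d_p) mod p: c ≡ 16 (mod 31), and 16^23 mod 31 = 4.
m₂ = c^(d_q) mod q: c ≡ 53 (mod 59), and 53^19 mod 59 = 25.
h = q_inv·(m₁ − m₂) mod p = 10·(4 − 25) mod 31 = 7.
m = m₂ + h·q = 25 + 7·59 = 438.

438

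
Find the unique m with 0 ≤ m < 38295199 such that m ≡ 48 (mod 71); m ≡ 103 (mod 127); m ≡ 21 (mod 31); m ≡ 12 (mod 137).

The moduli are pairwise coprime; N = 71·127·31·137 = 38295199.
N/71 = 539369; 539369 ≡ 53 (mod 71); 53·67 ≡ 1, so inverse 67.
N/127 = 301537; 301537 ≡ 39 (mod 127); 39·114 ≡ 1, so inverse 114.
N/31 = 1235329; 1235329 ≡ 10 (mod 31); 10·28 ≡ 1, so inverse 28.
N/137 = 279527; 279527 ≡ 47 (mod 137); 47·35 ≡ 1, so inverse 35.
m ≡ 48·539369·67 + 103·301537·114 + 21·1235329·28 + 12·279527·35 = 6119032950.
6119032950 mod 38295199 = 30096309.

30096309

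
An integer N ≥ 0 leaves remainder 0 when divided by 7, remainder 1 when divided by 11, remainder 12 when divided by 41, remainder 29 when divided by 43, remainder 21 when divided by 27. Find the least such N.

3145737

The moduli are pairwise coprime; M = 7·11·41·43·27 = 3665277.
M/7 = 523611; 523611 ≡ 4 (mod 7); 4·2 ≡ 1, so inverse 2.
M/11 = 333207; 333207 ≡ 6 (mod 11); 6·2 ≡ 1, so inverse 2.
M/41 = 89397; 89397 ≡ 17 (mod 41); 17·29 ≡ 1, so inverse 29.
M/43 = 85239; 85239 ≡ 13 (mod 43); 13·10 ≡ 1, so inverse 10.
M/27 = 135751; 135751 ≡ 22 (mod 27); 22·16 ≡ 1, so inverse 16.
N ≡ 0·523611·2 + 1·333207·2 + 12·89397·29 + 29·85239·10 + 21·135751·16 = 102108216.
102108216 mod 3665277 = 3145737.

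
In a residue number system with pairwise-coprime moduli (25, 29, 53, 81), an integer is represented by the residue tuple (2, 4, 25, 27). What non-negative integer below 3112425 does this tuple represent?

From x ≡ 2 (mod 25) write x = 2 + 25t. Substituting into x ≡ 4 (mod 29) gives 25t ≡ 2 (mod 29), and since 25⁻¹ ≡ 7 (mod 29), t ≡ 14. Hence x ≡ 2 + 25·14 = 352 (mod 725).
From x ≡ 352 (mod 725) write x = 352 + 725t. Substituting into x ≡ 25 (mod 53) gives 725t ≡ 44 (mod 53), and since 36⁻¹ ≡ 28 (mod 53), t ≡ 13. Hence x ≡ 352 + 725·13 = 9777 (mod 38425).
From x ≡ 9777 (mod 38425) write x = 9777 + 38425t. Substituting into x ≡ 27 (mod 81) gives 38425t ≡ 51 (mod 81), and since 31⁻¹ ≡ 34 (mod 81), t ≡ 33. Hence x ≡ 9777 + 38425·33 = 1277802 (mod 3112425).

1277802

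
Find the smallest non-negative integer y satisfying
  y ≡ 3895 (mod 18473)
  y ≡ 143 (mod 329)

gcd(18473, 329) = 7 and 7 | (143 − 3895), so the pair is consistent; merging gives y ≡ 77787 (mod 868231), where 868231 = lcm(18473, 329).
The solution is unique modulo lcm(18473, 329) = 868231.

77787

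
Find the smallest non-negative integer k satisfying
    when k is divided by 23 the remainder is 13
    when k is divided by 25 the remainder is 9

59

From k ≡ 13 (mod 23) write k = 13 + 23t. Substituting into k ≡ 9 (mod 25) gives 23t ≡ 21 (mod 25), and since 23⁻¹ ≡ 12 (mod 25), t ≡ 2. Hence k ≡ 13 + 23·2 = 59 (mod 575).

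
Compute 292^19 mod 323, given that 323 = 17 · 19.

197

Mod 17: 292 ≡ 3; by Fermat, exponent reduces to 19 mod 16 = 3; 3^3 ≡ 10 (mod 17).
Mod 19: 292 ≡ 7; by Fermat, exponent reduces to 19 mod 18 = 1; 7^1 ≡ 7 (mod 19).
Combine by CRT: x ≡ 10 (mod 17), x ≡ 7 (mod 19) ⇒ x ≡ 197 (mod 323).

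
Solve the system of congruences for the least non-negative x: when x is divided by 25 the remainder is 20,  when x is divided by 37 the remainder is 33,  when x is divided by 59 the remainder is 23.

The moduli are pairwise coprime; N = 25·37·59 = 54575.
N/25 = 2183; 2183 ≡ 8 (mod 25); 8·22 ≡ 1, so inverse 22.
N/37 = 1475; 1475 ≡ 32 (mod 37); 32·22 ≡ 1, so inverse 22.
N/59 = 925; 925 ≡ 40 (mod 59); 40·31 ≡ 1, so inverse 31.
x ≡ 20·2183·22 + 33·1475·22 + 23·925·31 = 2690895.
2690895 mod 54575 = 16720.

16720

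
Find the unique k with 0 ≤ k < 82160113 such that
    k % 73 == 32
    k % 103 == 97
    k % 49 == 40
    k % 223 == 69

41513526

From k ≡ 32 (mod 73) write k = 32 + 73t. Substituting into k ≡ 97 (mod 103) gives 73t ≡ 65 (mod 103), and since 73⁻¹ ≡ 24 (mod 103), t ≡ 15. Hence k ≡ 32 + 73·15 = 1127 (mod 7519).
From k ≡ 1127 (mod 7519) write k = 1127 + 7519t. Substituting into k ≡ 40 (mod 49) gives 7519t ≡ 40 (mod 49), and since 22⁻¹ ≡ 29 (mod 49), t ≡ 33. Hence k ≡ 1127 + 7519·33 = 249254 (mod 368431).
From k ≡ 249254 (mod 368431) write k = 249254 + 368431t. Substituting into k ≡ 69 (mod 223) gives 368431t ≡ 129 (mod 223), and since 35⁻¹ ≡ 51 (mod 223), t ≡ 112. Hence k ≡ 249254 + 368431·112 = 41513526 (mod 82160113).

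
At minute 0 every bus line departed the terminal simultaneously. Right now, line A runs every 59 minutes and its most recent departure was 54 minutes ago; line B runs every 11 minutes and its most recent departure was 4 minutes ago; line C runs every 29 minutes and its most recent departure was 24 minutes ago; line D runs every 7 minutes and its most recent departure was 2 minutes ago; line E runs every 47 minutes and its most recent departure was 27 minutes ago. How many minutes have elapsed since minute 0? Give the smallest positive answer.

Combine the congruences pairwise.
From t ≡ 54 (mod 59) write t = 54 + 59s. Substituting into t ≡ 4 (mod 11) gives 59s ≡ 5 (mod 11), and since 4⁻¹ ≡ 3 (mod 11), s ≡ 4. Hence t ≡ 54 + 59·4 = 290 (mod 649).
From t ≡ 290 (mod 649) write t = 290 + 649s. Substituting into t ≡ 24 (mod 29) gives 649s ≡ 24 (mod 29), and since 11⁻¹ ≡ 8 (mod 29), s ≡ 18. Hence t ≡ 290 + 649·18 = 11972 (mod 18821).
From t ≡ 11972 (mod 18821) write t = 11972 + 18821s. Substituting into t ≡ 2 (mod 7) gives 18821s ≡ 0 (mod 7), and since 5⁻¹ ≡ 3 (mod 7), s ≡ 0. Hence t ≡ 11972 + 18821·0 = 11972 (mod 131747).
From t ≡ 11972 (mod 131747) write t = 11972 + 131747s. Substituting into t ≡ 27 (mod 47) gives 131747s ≡ 40 (mod 47), and since 6⁻¹ ≡ 8 (mod 47), s ≡ 38. Hence t ≡ 11972 + 131747·38 = 5018358 (mod 6192109).

5018358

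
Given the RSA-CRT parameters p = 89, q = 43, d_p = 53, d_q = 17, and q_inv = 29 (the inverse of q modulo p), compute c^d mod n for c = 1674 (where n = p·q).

m₁ = c^(d_p) mod p: c ≡ 72 (mod 89), and 72^53 mod 89 = 42.
m₂ = c^(d_q) mod q: c ≡ 40 (mod 43), and 40^17 mod 43 = 17.
h = q_inv·(m₁ − m₂) mod p = 29·(42 − 17) mod 89 = 13.
m = m₂ + h·q = 17 + 13·43 = 576.

576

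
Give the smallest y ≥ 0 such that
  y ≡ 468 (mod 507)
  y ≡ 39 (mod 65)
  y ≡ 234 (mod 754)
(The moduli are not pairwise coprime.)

Combine the congruences pairwise.
gcd(507, 65) = 13 and 13 | (39 − 468), so the pair is consistent; merging gives y ≡ 1989 (mod 2535), where 2535 = lcm(507, 65).
gcd(2535, 754) = 13 and 13 | (234 − 1989), so the pair is consistent; merging gives y ≡ 90714 (mod 147030), where 147030 = lcm(2535, 754).
The solution is unique modulo lcm(507, 65, 754) = 147030.

90714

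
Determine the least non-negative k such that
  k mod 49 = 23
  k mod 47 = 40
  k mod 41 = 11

75287

The moduli are pairwise coprime; N = 49·47·41 = 94423.
N/49 = 1927; 1927 ≡ 16 (mod 49); 16·46 ≡ 1, so inverse 46.
N/47 = 2009; 2009 ≡ 35 (mod 47); 35·43 ≡ 1, so inverse 43.
N/41 = 2303; 2303 ≡ 7 (mod 41); 7·6 ≡ 1, so inverse 6.
k ≡ 23·1927·46 + 40·2009·43 + 11·2303·6 = 5646244.
5646244 mod 94423 = 75287.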